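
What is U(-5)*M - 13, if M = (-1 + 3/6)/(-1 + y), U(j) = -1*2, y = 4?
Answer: -38/3 ≈ -12.667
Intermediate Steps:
U(j) = -2
M = -1/6 (M = (-1 + 3/6)/(-1 + 4) = (-1 + 3*(1/6))/3 = (-1 + 1/2)*(1/3) = -1/2*1/3 = -1/6 ≈ -0.16667)
U(-5)*M - 13 = -2*(-1/6) - 13 = 1/3 - 13 = -38/3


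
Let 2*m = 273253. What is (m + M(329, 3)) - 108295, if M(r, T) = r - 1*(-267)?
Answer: 57855/2 ≈ 28928.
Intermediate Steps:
M(r, T) = 267 + r (M(r, T) = r + 267 = 267 + r)
m = 273253/2 (m = (1/2)*273253 = 273253/2 ≈ 1.3663e+5)
(m + M(329, 3)) - 108295 = (273253/2 + (267 + 329)) - 108295 = (273253/2 + 596) - 108295 = 274445/2 - 108295 = 57855/2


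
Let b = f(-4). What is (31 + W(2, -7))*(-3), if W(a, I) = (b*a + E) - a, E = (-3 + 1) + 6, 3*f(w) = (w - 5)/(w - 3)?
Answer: -711/7 ≈ -101.57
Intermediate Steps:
f(w) = (-5 + w)/(3*(-3 + w)) (f(w) = ((w - 5)/(w - 3))/3 = ((-5 + w)/(-3 + w))/3 = (-5 + w)/(3*(-3 + w)))
b = 3/7 (b = (-5 - 4)/(3*(-3 - 4)) = (⅓)*(-9)/(-7) = (⅓)*(-⅐)*(-9) = 3/7 ≈ 0.42857)
E = 4 (E = -2 + 6 = 4)
W(a, I) = 4 - 4*a/7 (W(a, I) = (3*a/7 + 4) - a = (4 + 3*a/7) - a = 4 - 4*a/7)
(31 + W(2, -7))*(-3) = (31 + (4 - 4/7*2))*(-3) = (31 + (4 - 8/7))*(-3) = (31 + 20/7)*(-3) = (237/7)*(-3) = -711/7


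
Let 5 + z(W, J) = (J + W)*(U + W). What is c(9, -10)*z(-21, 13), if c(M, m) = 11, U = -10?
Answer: 2673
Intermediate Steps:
z(W, J) = -5 + (-10 + W)*(J + W) (z(W, J) = -5 + (J + W)*(-10 + W) = -5 + (-10 + W)*(J + W))
c(9, -10)*z(-21, 13) = 11*(-5 + (-21)² - 10*13 - 10*(-21) + 13*(-21)) = 11*(-5 + 441 - 130 + 210 - 273) = 11*243 = 2673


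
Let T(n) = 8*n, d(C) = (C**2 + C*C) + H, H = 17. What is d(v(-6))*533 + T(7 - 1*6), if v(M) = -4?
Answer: 26125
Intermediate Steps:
d(C) = 17 + 2*C**2 (d(C) = (C**2 + C*C) + 17 = (C**2 + C**2) + 17 = 2*C**2 + 17 = 17 + 2*C**2)
d(v(-6))*533 + T(7 - 1*6) = (17 + 2*(-4)**2)*533 + 8*(7 - 1*6) = (17 + 2*16)*533 + 8*(7 - 6) = (17 + 32)*533 + 8*1 = 49*533 + 8 = 26117 + 8 = 26125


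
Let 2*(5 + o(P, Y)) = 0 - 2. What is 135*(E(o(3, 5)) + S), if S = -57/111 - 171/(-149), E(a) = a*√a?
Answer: 471960/5513 - 810*I*√6 ≈ 85.609 - 1984.1*I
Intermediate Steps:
o(P, Y) = -6 (o(P, Y) = -5 + (0 - 2)/2 = -5 + (½)*(-2) = -5 - 1 = -6)
E(a) = a^(3/2)
S = 3496/5513 (S = -57*1/111 - 171*(-1/149) = -19/37 + 171/149 = 3496/5513 ≈ 0.63414)
135*(E(o(3, 5)) + S) = 135*((-6)^(3/2) + 3496/5513) = 135*(-6*I*√6 + 3496/5513) = 135*(3496/5513 - 6*I*√6) = 471960/5513 - 810*I*√6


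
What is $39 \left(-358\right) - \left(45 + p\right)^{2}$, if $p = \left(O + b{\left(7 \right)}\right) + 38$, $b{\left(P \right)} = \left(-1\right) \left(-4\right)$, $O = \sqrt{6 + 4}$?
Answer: $-21541 - 174 \sqrt{10} \approx -22091.0$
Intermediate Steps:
$O = \sqrt{10} \approx 3.1623$
$b{\left(P \right)} = 4$
$p = 42 + \sqrt{10}$ ($p = \left(\sqrt{10} + 4\right) + 38 = \left(4 + \sqrt{10}\right) + 38 = 42 + \sqrt{10} \approx 45.162$)
$39 \left(-358\right) - \left(45 + p\right)^{2} = 39 \left(-358\right) - \left(45 + \left(42 + \sqrt{10}\right)\right)^{2} = -13962 - \left(87 + \sqrt{10}\right)^{2}$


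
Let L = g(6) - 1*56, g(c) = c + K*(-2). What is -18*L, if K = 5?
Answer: 1080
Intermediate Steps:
g(c) = -10 + c (g(c) = c + 5*(-2) = c - 10 = -10 + c)
L = -60 (L = (-10 + 6) - 1*56 = -4 - 56 = -60)
-18*L = -18*(-60) = 1080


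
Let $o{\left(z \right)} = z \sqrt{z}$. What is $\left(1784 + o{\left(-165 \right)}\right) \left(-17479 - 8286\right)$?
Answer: $-45964760 + 4251225 i \sqrt{165} \approx -4.5965 \cdot 10^{7} + 5.4608 \cdot 10^{7} i$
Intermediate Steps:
$o{\left(z \right)} = z^{\frac{3}{2}}$
$\left(1784 + o{\left(-165 \right)}\right) \left(-17479 - 8286\right) = \left(1784 + \left(-165\right)^{\frac{3}{2}}\right) \left(-17479 - 8286\right) = \left(1784 - 165 i \sqrt{165}\right) \left(-25765\right) = -45964760 + 4251225 i \sqrt{165}$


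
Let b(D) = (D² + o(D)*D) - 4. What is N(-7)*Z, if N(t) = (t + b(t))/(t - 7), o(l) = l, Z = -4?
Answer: 174/7 ≈ 24.857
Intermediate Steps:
b(D) = -4 + 2*D² (b(D) = (D² + D*D) - 4 = (D² + D²) - 4 = 2*D² - 4 = -4 + 2*D²)
N(t) = (-4 + t + 2*t²)/(-7 + t) (N(t) = (t + (-4 + 2*t²))/(t - 7) = (-4 + t + 2*t²)/(-7 + t))
N(-7)*Z = ((-4 - 7 + 2*(-7)²)/(-7 - 7))*(-4) = ((-4 - 7 + 2*49)/(-14))*(-4) = -(-4 - 7 + 98)/14*(-4) = -1/14*87*(-4) = -87/14*(-4) = 174/7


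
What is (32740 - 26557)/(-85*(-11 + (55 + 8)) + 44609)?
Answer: 6183/40189 ≈ 0.15385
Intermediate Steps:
(32740 - 26557)/(-85*(-11 + (55 + 8)) + 44609) = 6183/(-85*(-11 + 63) + 44609) = 6183/(-85*52 + 44609) = 6183/(-4420 + 44609) = 6183/40189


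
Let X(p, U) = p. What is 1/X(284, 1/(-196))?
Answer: 1/284 ≈ 0.0035211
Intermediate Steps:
1/X(284, 1/(-196)) = 1/284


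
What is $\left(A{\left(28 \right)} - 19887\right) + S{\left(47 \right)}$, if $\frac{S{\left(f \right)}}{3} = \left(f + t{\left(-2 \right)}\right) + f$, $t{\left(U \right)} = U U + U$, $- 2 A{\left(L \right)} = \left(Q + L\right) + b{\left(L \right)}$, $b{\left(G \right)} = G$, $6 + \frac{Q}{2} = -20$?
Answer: $-19601$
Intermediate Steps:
$Q = -52$ ($Q = -12 + 2 \left(-20\right) = -12 - 40 = -52$)
$A{\left(L \right)} = 26 - L$ ($A{\left(L \right)} = - \frac{\left(-52 + L\right) + L}{2} = - \frac{-52 + 2 L}{2} = 26 - L$)
$t{\left(U \right)} = U + U^{2}$ ($t{\left(U \right)} = U^{2} + U = U + U^{2}$)
$S{\left(f \right)} = 6 + 6 f$ ($S{\left(f \right)} = 3 \left(\left(f - 2 \left(1 - 2\right)\right) + f\right) = 3 \left(\left(f - -2\right) + f\right) = 3 \left(\left(f + 2\right) + f\right) = 3 \left(\left(2 + f\right) + f\right) = 3 \left(2 + 2 f\right) = 6 + 6 f$)
$\left(A{\left(28 \right)} - 19887\right) + S{\left(47 \right)} = \left(\left(26 - 28\right) - 19887\right) + \left(6 + 6 \cdot 47\right) = \left(\left(26 - 28\right) - 19887\right) + \left(6 + 282\right) = \left(-2 - 19887\right) + 288 = -19889 + 288 = -19601$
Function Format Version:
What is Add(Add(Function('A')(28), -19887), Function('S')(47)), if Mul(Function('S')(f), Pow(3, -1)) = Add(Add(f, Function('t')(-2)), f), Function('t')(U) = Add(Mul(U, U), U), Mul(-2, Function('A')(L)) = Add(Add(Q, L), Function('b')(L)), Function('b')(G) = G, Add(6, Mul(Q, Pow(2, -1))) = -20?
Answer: -19601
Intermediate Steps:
Q = -52 (Q = Add(-12, Mul(2, -20)) = Add(-12, -40) = -52)
Function('A')(L) = Add(26, Mul(-1, L)) (Function('A')(L) = Mul(Rational(-1, 2), Add(Add(-52, L), L)) = Mul(Rational(-1, 2), Add(-52, Mul(2, L))) = Add(26, Mul(-1, L)))
Function('t')(U) = Add(U, Pow(U, 2)) (Function('t')(U) = Add(Pow(U, 2), U) = Add(U, Pow(U, 2)))
Function('S')(f) = Add(6, Mul(6, f)) (Function('S')(f) = Mul(3, Add(Add(f, Mul(-2, Add(1, -2))), f)) = Mul(3, Add(Add(f, Mul(-2, -1)), f)) = Mul(3, Add(Add(f, 2), f)) = Mul(3, Add(Add(2, f), f)) = Mul(3, Add(2, Mul(2, f))) = Add(6, Mul(6, f)))
Add(Add(Function('A')(28), -19887), Function('S')(47)) = Add(Add(Add(26, Mul(-1, 28)), -19887), Add(6, Mul(6, 47))) = Add(Add(Add(26, -28), -19887), Add(6, 282)) = Add(Add(-2, -19887), 288) = Add(-19889, 288) = -19601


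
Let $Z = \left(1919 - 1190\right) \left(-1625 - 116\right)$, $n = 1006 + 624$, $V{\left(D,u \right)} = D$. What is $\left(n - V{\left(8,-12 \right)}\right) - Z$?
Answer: $1270811$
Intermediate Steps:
$n = 1630$
$Z = -1269189$ ($Z = 729 \left(-1741\right) = -1269189$)
$\left(n - V{\left(8,-12 \right)}\right) - Z = \left(1630 - 8\right) - -1269189 = \left(1630 - 8\right) + 1269189 = 1622 + 1269189 = 1270811$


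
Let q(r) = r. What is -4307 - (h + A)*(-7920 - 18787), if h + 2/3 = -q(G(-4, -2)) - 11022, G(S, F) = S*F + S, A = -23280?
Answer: -2748697361/3 ≈ -9.1623e+8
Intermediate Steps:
G(S, F) = S + F*S (G(S, F) = F*S + S = S + F*S)
h = -33080/3 (h = -⅔ + (-(-4)*(1 - 2) - 11022) = -⅔ + (-(-4)*(-1) - 11022) = -⅔ + (-1*4 - 11022) = -⅔ + (-4 - 11022) = -⅔ - 11026 = -33080/3 ≈ -11027.)
-4307 - (h + A)*(-7920 - 18787) = -4307 - (-33080/3 - 23280)*(-7920 - 18787) = -4307 - (-102920)*(-26707)/3 = -4307 - 1*2748684440/3 = -4307 - 2748684440/3 = -2748697361/3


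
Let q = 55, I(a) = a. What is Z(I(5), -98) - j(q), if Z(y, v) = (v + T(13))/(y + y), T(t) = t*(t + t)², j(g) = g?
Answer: 814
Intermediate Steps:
T(t) = 4*t³ (T(t) = t*(2*t)² = t*(4*t²) = 4*t³)
Z(y, v) = (8788 + v)/(2*y) (Z(y, v) = (v + 4*13³)/(y + y) = (v + 4*2197)/((2*y)) = (v + 8788)*(1/(2*y)) = (8788 + v)*(1/(2*y)) = (8788 + v)/(2*y))
Z(I(5), -98) - j(q) = (½)*(8788 - 98)/5 - 1*55 = (½)*(⅕)*8690 - 55 = 869 - 55 = 814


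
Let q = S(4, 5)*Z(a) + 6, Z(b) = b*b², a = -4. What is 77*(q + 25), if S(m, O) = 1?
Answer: -2541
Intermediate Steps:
Z(b) = b³
q = -58 (q = 1*(-4)³ + 6 = 1*(-64) + 6 = -64 + 6 = -58)
77*(q + 25) = 77*(-58 + 25) = 77*(-33) = -2541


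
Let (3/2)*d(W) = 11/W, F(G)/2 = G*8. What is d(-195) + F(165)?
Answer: 1544378/585 ≈ 2640.0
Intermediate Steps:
F(G) = 16*G (F(G) = 2*(G*8) = 2*(8*G) = 16*G)
d(W) = 22/(3*W) (d(W) = 2*(11/W)/3 = 22/(3*W))
d(-195) + F(165) = (22/3)/(-195) + 16*165 = (22/3)*(-1/195) + 2640 = -22/585 + 2640 = 1544378/585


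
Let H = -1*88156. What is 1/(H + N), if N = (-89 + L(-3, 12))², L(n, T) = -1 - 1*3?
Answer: -1/79507 ≈ -1.2578e-5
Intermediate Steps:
L(n, T) = -4 (L(n, T) = -1 - 3 = -4)
H = -88156
N = 8649 (N = (-89 - 4)² = (-93)² = 8649)
1/(H + N) = 1/(-88156 + 8649) = 1/(-79507) = -1/79507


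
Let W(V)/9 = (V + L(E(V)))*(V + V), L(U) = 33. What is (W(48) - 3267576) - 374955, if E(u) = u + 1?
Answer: -3572547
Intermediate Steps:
E(u) = 1 + u
W(V) = 18*V*(33 + V) (W(V) = 9*((V + 33)*(V + V)) = 9*((33 + V)*(2*V)) = 9*(2*V*(33 + V)) = 18*V*(33 + V))
(W(48) - 3267576) - 374955 = (18*48*(33 + 48) - 3267576) - 374955 = (18*48*81 - 3267576) - 374955 = (69984 - 3267576) - 374955 = -3197592 - 374955 = -3572547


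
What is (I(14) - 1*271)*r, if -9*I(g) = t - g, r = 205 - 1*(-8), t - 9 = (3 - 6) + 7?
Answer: -173098/3 ≈ -57699.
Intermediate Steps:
t = 13 (t = 9 + ((3 - 6) + 7) = 9 + (-3 + 7) = 9 + 4 = 13)
r = 213 (r = 205 + 8 = 213)
I(g) = -13/9 + g/9 (I(g) = -(13 - g)/9 = -13/9 + g/9)
(I(14) - 1*271)*r = ((-13/9 + (1/9)*14) - 1*271)*213 = ((-13/9 + 14/9) - 271)*213 = (1/9 - 271)*213 = -2438/9*213 = -173098/3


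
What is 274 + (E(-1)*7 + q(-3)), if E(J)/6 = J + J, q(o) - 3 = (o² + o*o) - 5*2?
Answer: 201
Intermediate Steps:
q(o) = -7 + 2*o² (q(o) = 3 + ((o² + o*o) - 5*2) = 3 + ((o² + o²) - 10) = 3 + (2*o² - 10) = 3 + (-10 + 2*o²) = -7 + 2*o²)
E(J) = 12*J (E(J) = 6*(J + J) = 6*(2*J) = 12*J)
274 + (E(-1)*7 + q(-3)) = 274 + ((12*(-1))*7 + (-7 + 2*(-3)²)) = 274 + (-12*7 + (-7 + 2*9)) = 274 + (-84 + (-7 + 18)) = 274 + (-84 + 11) = 274 - 73 = 201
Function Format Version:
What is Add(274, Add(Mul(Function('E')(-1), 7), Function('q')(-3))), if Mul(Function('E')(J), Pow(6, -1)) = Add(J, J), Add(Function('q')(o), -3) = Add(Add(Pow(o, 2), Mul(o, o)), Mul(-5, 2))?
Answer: 201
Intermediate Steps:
Function('q')(o) = Add(-7, Mul(2, Pow(o, 2))) (Function('q')(o) = Add(3, Add(Add(Pow(o, 2), Mul(o, o)), Mul(-5, 2))) = Add(3, Add(Add(Pow(o, 2), Pow(o, 2)), -10)) = Add(3, Add(Mul(2, Pow(o, 2)), -10)) = Add(3, Add(-10, Mul(2, Pow(o, 2)))) = Add(-7, Mul(2, Pow(o, 2))))
Function('E')(J) = Mul(12, J) (Function('E')(J) = Mul(6, Add(J, J)) = Mul(6, Mul(2, J)) = Mul(12, J))
Add(274, Add(Mul(Function('E')(-1), 7), Function('q')(-3))) = Add(274, Add(Mul(Mul(12, -1), 7), Add(-7, Mul(2, Pow(-3, 2))))) = Add(274, Add(Mul(-12, 7), Add(-7, Mul(2, 9)))) = Add(274, Add(-84, Add(-7, 18))) = Add(274, Add(-84, 11)) = Add(274, -73) = 201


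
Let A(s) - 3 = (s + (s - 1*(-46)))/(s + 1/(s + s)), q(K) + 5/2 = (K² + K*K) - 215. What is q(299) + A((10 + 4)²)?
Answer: 9147723389/51222 ≈ 1.7859e+5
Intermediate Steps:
q(K) = -435/2 + 2*K² (q(K) = -5/2 + ((K² + K*K) - 215) = -5/2 + ((K² + K²) - 215) = -5/2 + (2*K² - 215) = -5/2 + (-215 + 2*K²) = -435/2 + 2*K²)
A(s) = 3 + (46 + 2*s)/(s + 1/(2*s)) (A(s) = 3 + (s + (s - 1*(-46)))/(s + 1/(s + s)) = 3 + (s + (s + 46))/(s + 1/(2*s)) = 3 + (s + (46 + s))/(s + 1/(2*s)) = 3 + (46 + 2*s)/(s + 1/(2*s)))
q(299) + A((10 + 4)²) = (-435/2 + 2*299²) + (3 + 10*((10 + 4)²)² + 92*(10 + 4)²)/(1 + 2*((10 + 4)²)²) = (-435/2 + 2*89401) + (3 + 10*(14²)² + 92*14²)/(1 + 2*(14²)²) = (-435/2 + 178802) + (3 + 10*196² + 92*196)/(1 + 2*196²) = 357169/2 + (3 + 10*38416 + 18032)/(1 + 2*38416) = 357169/2 + (3 + 384160 + 18032)/(1 + 76832) = 357169/2 + 402195/76833 = 357169/2 + (1/76833)*402195 = 357169/2 + 134065/25611 = 9147723389/51222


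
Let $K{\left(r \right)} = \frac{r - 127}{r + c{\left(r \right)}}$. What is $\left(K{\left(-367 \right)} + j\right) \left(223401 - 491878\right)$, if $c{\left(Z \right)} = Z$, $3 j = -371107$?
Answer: $\frac{36565366770856}{1101} \approx 3.3211 \cdot 10^{10}$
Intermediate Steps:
$j = - \frac{371107}{3}$ ($j = \frac{1}{3} \left(-371107\right) = - \frac{371107}{3} \approx -1.237 \cdot 10^{5}$)
$K{\left(r \right)} = \frac{-127 + r}{2 r}$ ($K{\left(r \right)} = \frac{r - 127}{r + r} = \frac{-127 + r}{2 r}$)
$\left(K{\left(-367 \right)} + j\right) \left(223401 - 491878\right) = \left(\frac{-127 - 367}{2 \left(-367\right)} - \frac{371107}{3}\right) \left(223401 - 491878\right) = \left(\frac{1}{2} \left(- \frac{1}{367}\right) \left(-494\right) - \frac{371107}{3}\right) \left(-268477\right) = \left(\frac{247}{367} - \frac{371107}{3}\right) \left(-268477\right) = \left(- \frac{136195528}{1101}\right) \left(-268477\right) = \frac{36565366770856}{1101}$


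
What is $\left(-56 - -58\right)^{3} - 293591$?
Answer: $-293583$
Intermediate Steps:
$\left(-56 - -58\right)^{3} - 293591 = \left(-56 + 58\right)^{3} - 293591 = 2^{3} - 293591 = 8 - 293591 = -293583$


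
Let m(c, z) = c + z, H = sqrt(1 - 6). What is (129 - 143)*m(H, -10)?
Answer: 140 - 14*I*sqrt(5) ≈ 140.0 - 31.305*I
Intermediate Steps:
H = I*sqrt(5) (H = sqrt(-5) = I*sqrt(5) ≈ 2.2361*I)
(129 - 143)*m(H, -10) = (129 - 143)*(I*sqrt(5) - 10) = -14*(-10 + I*sqrt(5)) = 140 - 14*I*sqrt(5)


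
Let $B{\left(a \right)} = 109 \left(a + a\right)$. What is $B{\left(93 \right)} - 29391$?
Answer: $-9117$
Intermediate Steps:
$B{\left(a \right)} = 218 a$ ($B{\left(a \right)} = 109 \cdot 2 a = 218 a$)
$B{\left(93 \right)} - 29391 = 218 \cdot 93 - 29391 = 20274 - 29391 = -9117$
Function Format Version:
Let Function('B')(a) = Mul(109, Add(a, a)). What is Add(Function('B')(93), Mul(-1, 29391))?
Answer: -9117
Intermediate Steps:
Function('B')(a) = Mul(218, a) (Function('B')(a) = Mul(109, Mul(2, a)) = Mul(218, a))
Add(Function('B')(93), Mul(-1, 29391)) = Add(Mul(218, 93), Mul(-1, 29391)) = Add(20274, -29391) = -9117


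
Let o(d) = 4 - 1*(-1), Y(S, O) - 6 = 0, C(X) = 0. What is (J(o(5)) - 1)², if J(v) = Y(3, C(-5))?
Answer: 25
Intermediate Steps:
Y(S, O) = 6 (Y(S, O) = 6 + 0 = 6)
o(d) = 5 (o(d) = 4 + 1 = 5)
J(v) = 6
(J(o(5)) - 1)² = (6 - 1)² = 5² = 25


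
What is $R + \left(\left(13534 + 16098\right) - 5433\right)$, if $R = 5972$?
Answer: $30171$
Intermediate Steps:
$R + \left(\left(13534 + 16098\right) - 5433\right) = 5972 + \left(\left(13534 + 16098\right) - 5433\right) = 5972 + \left(29632 - 5433\right) = 5972 + 24199 = 30171$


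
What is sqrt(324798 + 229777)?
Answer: 5*sqrt(22183) ≈ 744.70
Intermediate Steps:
sqrt(324798 + 229777) = sqrt(554575) = 5*sqrt(22183)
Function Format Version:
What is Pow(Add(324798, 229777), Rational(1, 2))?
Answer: Mul(5, Pow(22183, Rational(1, 2))) ≈ 744.70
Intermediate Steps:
Pow(Add(324798, 229777), Rational(1, 2)) = Pow(554575, Rational(1, 2)) = Mul(5, Pow(22183, Rational(1, 2)))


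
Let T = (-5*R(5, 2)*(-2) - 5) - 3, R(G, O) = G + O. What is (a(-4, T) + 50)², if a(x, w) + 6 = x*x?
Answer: 3600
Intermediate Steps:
T = 62 (T = (-5*(5 + 2)*(-2) - 5) - 3 = (-5*7*(-2) - 5) - 3 = (-35*(-2) - 5) - 3 = (70 - 5) - 3 = 65 - 3 = 62)
a(x, w) = -6 + x² (a(x, w) = -6 + x*x = -6 + x²)
(a(-4, T) + 50)² = ((-6 + (-4)²) + 50)² = ((-6 + 16) + 50)² = (10 + 50)² = 60² = 3600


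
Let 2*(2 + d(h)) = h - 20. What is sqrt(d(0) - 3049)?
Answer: I*sqrt(3061) ≈ 55.326*I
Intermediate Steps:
d(h) = -12 + h/2 (d(h) = -2 + (h - 20)/2 = -2 + (-20 + h)/2 = -2 + (-10 + h/2) = -12 + h/2)
sqrt(d(0) - 3049) = sqrt((-12 + (1/2)*0) - 3049) = sqrt((-12 + 0) - 3049) = sqrt(-12 - 3049) = sqrt(-3061) = I*sqrt(3061)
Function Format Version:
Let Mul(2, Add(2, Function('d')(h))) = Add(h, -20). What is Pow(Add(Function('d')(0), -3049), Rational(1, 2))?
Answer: Mul(I, Pow(3061, Rational(1, 2))) ≈ Mul(55.326, I)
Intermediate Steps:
Function('d')(h) = Add(-12, Mul(Rational(1, 2), h)) (Function('d')(h) = Add(-2, Mul(Rational(1, 2), Add(h, -20))) = Add(-2, Mul(Rational(1, 2), Add(-20, h))) = Add(-2, Add(-10, Mul(Rational(1, 2), h))) = Add(-12, Mul(Rational(1, 2), h)))
Pow(Add(Function('d')(0), -3049), Rational(1, 2)) = Pow(Add(Add(-12, Mul(Rational(1, 2), 0)), -3049), Rational(1, 2)) = Pow(Add(Add(-12, 0), -3049), Rational(1, 2)) = Pow(Add(-12, -3049), Rational(1, 2)) = Pow(-3061, Rational(1, 2)) = Mul(I, Pow(3061, Rational(1, 2)))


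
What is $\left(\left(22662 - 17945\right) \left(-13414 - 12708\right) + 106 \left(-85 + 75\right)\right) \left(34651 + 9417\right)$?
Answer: $-5429994356312$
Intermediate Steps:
$\left(\left(22662 - 17945\right) \left(-13414 - 12708\right) + 106 \left(-85 + 75\right)\right) \left(34651 + 9417\right) = \left(4717 \left(-13414 - 12708\right) + 106 \left(-10\right)\right) 44068 = \left(4717 \left(-26122\right) - 1060\right) 44068 = \left(-123217474 - 1060\right) 44068 = \left(-123218534\right) 44068 = -5429994356312$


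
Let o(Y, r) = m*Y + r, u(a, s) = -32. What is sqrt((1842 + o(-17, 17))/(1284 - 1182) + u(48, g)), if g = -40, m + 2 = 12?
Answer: 5*I*sqrt(714)/34 ≈ 3.9295*I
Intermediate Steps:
m = 10 (m = -2 + 12 = 10)
o(Y, r) = r + 10*Y (o(Y, r) = 10*Y + r = r + 10*Y)
sqrt((1842 + o(-17, 17))/(1284 - 1182) + u(48, g)) = sqrt((1842 + (17 + 10*(-17)))/(1284 - 1182) - 32) = sqrt((1842 + (17 - 170))/102 - 32) = sqrt((1842 - 153)*(1/102) - 32) = sqrt(1689*(1/102) - 32) = sqrt(563/34 - 32) = sqrt(-525/34) = 5*I*sqrt(714)/34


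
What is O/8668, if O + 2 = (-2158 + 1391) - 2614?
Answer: -3383/8668 ≈ -0.39029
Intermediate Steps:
O = -3383 (O = -2 + ((-2158 + 1391) - 2614) = -2 + (-767 - 2614) = -2 - 3381 = -3383)
O/8668 = -3383/8668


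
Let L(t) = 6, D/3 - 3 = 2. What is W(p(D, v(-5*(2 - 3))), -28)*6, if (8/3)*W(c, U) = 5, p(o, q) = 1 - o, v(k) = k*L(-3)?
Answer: 45/4 ≈ 11.250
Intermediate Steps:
D = 15 (D = 9 + 3*2 = 9 + 6 = 15)
v(k) = 6*k (v(k) = k*6 = 6*k)
W(c, U) = 15/8 (W(c, U) = (3/8)*5 = 15/8)
W(p(D, v(-5*(2 - 3))), -28)*6 = (15/8)*6 = 45/4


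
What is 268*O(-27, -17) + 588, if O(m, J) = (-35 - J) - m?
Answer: 3000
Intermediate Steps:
O(m, J) = -35 - J - m
268*O(-27, -17) + 588 = 268*(-35 - 1*(-17) - 1*(-27)) + 588 = 268*(-35 + 17 + 27) + 588 = 268*9 + 588 = 2412 + 588 = 3000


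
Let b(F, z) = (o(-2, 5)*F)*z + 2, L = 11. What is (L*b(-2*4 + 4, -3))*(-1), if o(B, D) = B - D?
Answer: 902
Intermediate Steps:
b(F, z) = 2 - 7*F*z (b(F, z) = ((-2 - 1*5)*F)*z + 2 = ((-2 - 5)*F)*z + 2 = (-7*F)*z + 2 = -7*F*z + 2 = 2 - 7*F*z)
(L*b(-2*4 + 4, -3))*(-1) = (11*(2 - 7*(-2*4 + 4)*(-3)))*(-1) = (11*(2 - 7*(-8 + 4)*(-3)))*(-1) = (11*(2 - 7*(-4)*(-3)))*(-1) = (11*(2 - 84))*(-1) = (11*(-82))*(-1) = -902*(-1) = 902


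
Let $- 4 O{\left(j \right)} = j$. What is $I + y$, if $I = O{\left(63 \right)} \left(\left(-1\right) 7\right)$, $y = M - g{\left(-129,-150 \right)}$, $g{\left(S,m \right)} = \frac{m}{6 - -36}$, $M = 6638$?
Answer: $\frac{189051}{28} \approx 6751.8$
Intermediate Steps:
$O{\left(j \right)} = - \frac{j}{4}$
$g{\left(S,m \right)} = \frac{m}{42}$ ($g{\left(S,m \right)} = \frac{m}{6 + 36} = \frac{m}{42}$)
$y = \frac{46491}{7}$ ($y = 6638 - \frac{1}{42} \left(-150\right) = 6638 - - \frac{25}{7} = 6638 + \frac{25}{7} = \frac{46491}{7} \approx 6641.6$)
$I = \frac{441}{4}$ ($I = \left(- \frac{1}{4}\right) 63 \left(\left(-1\right) 7\right) = \left(- \frac{63}{4}\right) \left(-7\right) = \frac{441}{4} \approx 110.25$)
$I + y = \frac{441}{4} + \frac{46491}{7} = \frac{189051}{28}$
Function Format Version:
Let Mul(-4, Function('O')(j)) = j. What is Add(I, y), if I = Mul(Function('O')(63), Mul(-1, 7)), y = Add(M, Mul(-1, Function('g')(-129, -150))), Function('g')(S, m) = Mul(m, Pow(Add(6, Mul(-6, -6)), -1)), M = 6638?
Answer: Rational(189051, 28) ≈ 6751.8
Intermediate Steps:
Function('O')(j) = Mul(Rational(-1, 4), j)
Function('g')(S, m) = Mul(Rational(1, 42), m) (Function('g')(S, m) = Mul(m, Pow(Add(6, 36), -1)) = Mul(m, Pow(42, -1)) = Mul(m, Rational(1, 42)) = Mul(Rational(1, 42), m))
y = Rational(46491, 7) (y = Add(6638, Mul(-1, Mul(Rational(1, 42), -150))) = Add(6638, Mul(-1, Rational(-25, 7))) = Add(6638, Rational(25, 7)) = Rational(46491, 7) ≈ 6641.6)
I = Rational(441, 4) (I = Mul(Mul(Rational(-1, 4), 63), Mul(-1, 7)) = Mul(Rational(-63, 4), -7) = Rational(441, 4) ≈ 110.25)
Add(I, y) = Add(Rational(441, 4), Rational(46491, 7)) = Rational(189051, 28)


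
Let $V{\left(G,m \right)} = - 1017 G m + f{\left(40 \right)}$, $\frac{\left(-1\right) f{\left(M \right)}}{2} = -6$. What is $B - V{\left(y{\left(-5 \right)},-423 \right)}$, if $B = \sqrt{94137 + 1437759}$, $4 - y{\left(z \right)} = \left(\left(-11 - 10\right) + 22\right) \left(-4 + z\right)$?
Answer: $-5592495 + 2 \sqrt{382974} \approx -5.5913 \cdot 10^{6}$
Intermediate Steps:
$f{\left(M \right)} = 12$ ($f{\left(M \right)} = \left(-2\right) \left(-6\right) = 12$)
$y{\left(z \right)} = 8 - z$ ($y{\left(z \right)} = 4 - \left(\left(-11 - 10\right) + 22\right) \left(-4 + z\right) = 4 - \left(-21 + 22\right) \left(-4 + z\right) = 4 - 1 \left(-4 + z\right) = 4 - \left(-4 + z\right) = 8 - z$)
$V{\left(G,m \right)} = 12 - 1017 G m$ ($V{\left(G,m \right)} = - 1017 G m + 12 = 12 - 1017 G m$)
$B = 2 \sqrt{382974}$ ($B = \sqrt{1531896} = 2 \sqrt{382974} \approx 1237.7$)
$B - V{\left(y{\left(-5 \right)},-423 \right)} = 2 \sqrt{382974} - \left(12 - 1017 \left(8 - -5\right) \left(-423\right)\right) = 2 \sqrt{382974} - \left(12 - 1017 \left(8 + 5\right) \left(-423\right)\right) = 2 \sqrt{382974} - \left(12 - 13221 \left(-423\right)\right) = 2 \sqrt{382974} - \left(12 + 5592483\right) = 2 \sqrt{382974} - 5592495 = -5592495 + 2 \sqrt{382974}$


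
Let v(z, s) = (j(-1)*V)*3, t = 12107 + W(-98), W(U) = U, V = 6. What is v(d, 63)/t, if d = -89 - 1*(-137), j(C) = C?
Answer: -6/4003 ≈ -0.0014989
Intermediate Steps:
d = 48 (d = -89 + 137 = 48)
t = 12009 (t = 12107 - 98 = 12009)
v(z, s) = -18 (v(z, s) = -1*6*3 = -6*3 = -18)
v(d, 63)/t = -18/12009 = -18*1/12009 = -6/4003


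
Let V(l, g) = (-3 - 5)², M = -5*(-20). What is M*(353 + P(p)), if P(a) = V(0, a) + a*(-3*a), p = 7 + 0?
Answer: 27000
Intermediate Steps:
M = 100
V(l, g) = 64 (V(l, g) = (-8)² = 64)
p = 7
P(a) = 64 - 3*a² (P(a) = 64 + a*(-3*a) = 64 - 3*a²)
M*(353 + P(p)) = 100*(353 + (64 - 3*7²)) = 100*(353 + (64 - 3*49)) = 100*(353 + (64 - 147)) = 100*(353 - 83) = 100*270 = 27000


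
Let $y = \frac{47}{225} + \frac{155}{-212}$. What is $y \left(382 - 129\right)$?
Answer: $- \frac{6302483}{47700} \approx -132.13$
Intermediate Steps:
$y = - \frac{24911}{47700}$ ($y = 47 \cdot \frac{1}{225} + 155 \left(- \frac{1}{212}\right) = \frac{47}{225} - \frac{155}{212} = - \frac{24911}{47700} \approx -0.52224$)
$y \left(382 - 129\right) = - \frac{24911 \left(382 - 129\right)}{47700} = \left(- \frac{24911}{47700}\right) 253 = - \frac{6302483}{47700}$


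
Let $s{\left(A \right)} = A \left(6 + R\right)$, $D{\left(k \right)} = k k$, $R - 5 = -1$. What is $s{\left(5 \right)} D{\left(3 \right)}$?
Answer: $450$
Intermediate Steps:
$R = 4$ ($R = 5 - 1 = 4$)
$D{\left(k \right)} = k^{2}$
$s{\left(A \right)} = 10 A$ ($s{\left(A \right)} = A \left(6 + 4\right) = A 10 = 10 A$)
$s{\left(5 \right)} D{\left(3 \right)} = 10 \cdot 5 \cdot 3^{2} = 50 \cdot 9 = 450$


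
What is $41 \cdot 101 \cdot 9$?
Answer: $37269$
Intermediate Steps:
$41 \cdot 101 \cdot 9 = 4141 \cdot 9 = 37269$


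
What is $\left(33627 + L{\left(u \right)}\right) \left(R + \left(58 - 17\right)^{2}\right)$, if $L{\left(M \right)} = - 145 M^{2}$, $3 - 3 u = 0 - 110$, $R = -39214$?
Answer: $\frac{19377812482}{3} \approx 6.4593 \cdot 10^{9}$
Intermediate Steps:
$u = \frac{113}{3}$ ($u = 1 - \frac{0 - 110}{3} = 1 - - \frac{110}{3} = 1 + \frac{110}{3} = \frac{113}{3} \approx 37.667$)
$\left(33627 + L{\left(u \right)}\right) \left(R + \left(58 - 17\right)^{2}\right) = \left(33627 - 145 \left(\frac{113}{3}\right)^{2}\right) \left(-39214 + \left(58 - 17\right)^{2}\right) = \left(33627 - \frac{1851505}{9}\right) \left(-39214 + 41^{2}\right) = \left(33627 - \frac{1851505}{9}\right) \left(-39214 + 1681\right) = \left(- \frac{1548862}{9}\right) \left(-37533\right) = \frac{19377812482}{3}$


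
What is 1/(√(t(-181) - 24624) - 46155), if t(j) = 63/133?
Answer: -292315/13491954774 - I*√987677/13491954774 ≈ -2.1666e-5 - 7.366e-8*I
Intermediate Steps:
t(j) = 9/19 (t(j) = 63*(1/133) = 9/19)
1/(√(t(-181) - 24624) - 46155) = 1/(√(9/19 - 24624) - 46155) = 1/(√(-467847/19) - 46155) = 1/(3*I*√987677/19 - 46155) = 1/(-46155 + 3*I*√987677/19)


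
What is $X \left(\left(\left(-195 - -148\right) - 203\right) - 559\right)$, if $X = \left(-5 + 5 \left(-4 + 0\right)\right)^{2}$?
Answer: $-505625$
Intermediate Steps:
$X = 625$ ($X = \left(-5 + 5 \left(-4\right)\right)^{2} = \left(-5 - 20\right)^{2} = \left(-25\right)^{2} = 625$)
$X \left(\left(\left(-195 - -148\right) - 203\right) - 559\right) = 625 \left(\left(\left(-195 - -148\right) - 203\right) - 559\right) = 625 \left(\left(\left(-195 + 148\right) - 203\right) - 559\right) = 625 \left(\left(-47 - 203\right) - 559\right) = 625 \left(-250 - 559\right) = 625 \left(-809\right) = -505625$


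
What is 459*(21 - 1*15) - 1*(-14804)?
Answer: 17558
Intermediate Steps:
459*(21 - 1*15) - 1*(-14804) = 459*(21 - 15) + 14804 = 459*6 + 14804 = 2754 + 14804 = 17558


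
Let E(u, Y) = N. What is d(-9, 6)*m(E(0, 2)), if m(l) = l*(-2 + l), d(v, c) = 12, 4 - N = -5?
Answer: 756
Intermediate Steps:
N = 9 (N = 4 - 1*(-5) = 4 + 5 = 9)
E(u, Y) = 9
d(-9, 6)*m(E(0, 2)) = 12*(9*(-2 + 9)) = 12*(9*7) = 12*63 = 756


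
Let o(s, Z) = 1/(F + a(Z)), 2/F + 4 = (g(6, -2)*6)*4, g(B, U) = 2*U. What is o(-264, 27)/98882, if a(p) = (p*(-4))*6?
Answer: -25/1601937841 ≈ -1.5606e-8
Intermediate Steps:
a(p) = -24*p (a(p) = -4*p*6 = -24*p)
F = -1/50 (F = 2/(-4 + ((2*(-2))*6)*4) = 2/(-4 - 4*6*4) = 2/(-4 - 24*4) = 2/(-4 - 96) = 2/(-100) = 2*(-1/100) = -1/50 ≈ -0.020000)
o(s, Z) = 1/(-1/50 - 24*Z)
o(-264, 27)/98882 = -50/(1 + 1200*27)/98882 = -50/(1 + 32400)*(1/98882) = -50/32401*(1/98882) = -50*1/32401*(1/98882) = -50/32401*1/98882 = -25/1601937841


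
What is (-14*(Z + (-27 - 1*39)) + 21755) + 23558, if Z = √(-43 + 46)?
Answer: 46237 - 14*√3 ≈ 46213.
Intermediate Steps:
Z = √3 ≈ 1.7320
(-14*(Z + (-27 - 1*39)) + 21755) + 23558 = (-14*(√3 + (-27 - 1*39)) + 21755) + 23558 = (-14*(√3 + (-27 - 39)) + 21755) + 23558 = (-14*(√3 - 66) + 21755) + 23558 = (-14*(-66 + √3) + 21755) + 23558 = ((924 - 14*√3) + 21755) + 23558 = (22679 - 14*√3) + 23558 = 46237 - 14*√3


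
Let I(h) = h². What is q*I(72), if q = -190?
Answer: -984960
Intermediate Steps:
q*I(72) = -190*72² = -190*5184 = -984960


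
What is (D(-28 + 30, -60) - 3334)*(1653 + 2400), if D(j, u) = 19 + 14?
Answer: -13378953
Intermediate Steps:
D(j, u) = 33
(D(-28 + 30, -60) - 3334)*(1653 + 2400) = (33 - 3334)*(1653 + 2400) = -3301*4053 = -13378953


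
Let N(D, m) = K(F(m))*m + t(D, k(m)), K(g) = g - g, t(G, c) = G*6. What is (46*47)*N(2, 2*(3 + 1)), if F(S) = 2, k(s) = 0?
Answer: 25944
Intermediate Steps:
t(G, c) = 6*G
K(g) = 0
N(D, m) = 6*D (N(D, m) = 0*m + 6*D = 0 + 6*D = 6*D)
(46*47)*N(2, 2*(3 + 1)) = (46*47)*(6*2) = 2162*12 = 25944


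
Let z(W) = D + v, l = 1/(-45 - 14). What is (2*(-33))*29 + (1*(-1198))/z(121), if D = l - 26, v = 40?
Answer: -1649732/825 ≈ -1999.7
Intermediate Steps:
l = -1/59 (l = 1/(-59) = -1/59 ≈ -0.016949)
D = -1535/59 (D = -1/59 - 26 = -1535/59 ≈ -26.017)
z(W) = 825/59 (z(W) = -1535/59 + 40 = 825/59)
(2*(-33))*29 + (1*(-1198))/z(121) = (2*(-33))*29 + (1*(-1198))/(825/59) = -66*29 - 1198*59/825 = -1914 - 70682/825 = -1649732/825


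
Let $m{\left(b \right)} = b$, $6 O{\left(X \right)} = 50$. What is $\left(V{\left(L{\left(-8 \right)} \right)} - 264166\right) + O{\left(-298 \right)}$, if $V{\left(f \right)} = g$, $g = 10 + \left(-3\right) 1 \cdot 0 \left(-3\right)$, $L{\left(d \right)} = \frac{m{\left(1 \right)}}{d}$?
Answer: $- \frac{792443}{3} \approx -2.6415 \cdot 10^{5}$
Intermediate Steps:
$O{\left(X \right)} = \frac{25}{3}$ ($O{\left(X \right)} = \frac{1}{6} \cdot 50 = \frac{25}{3}$)
$L{\left(d \right)} = \frac{1}{d}$ ($L{\left(d \right)} = 1 \frac{1}{d} = \frac{1}{d}$)
$g = 10$ ($g = 10 + \left(-3\right) 0 \left(-3\right) = 10 + 0 \left(-3\right) = 10 + 0 = 10$)
$V{\left(f \right)} = 10$
$\left(V{\left(L{\left(-8 \right)} \right)} - 264166\right) + O{\left(-298 \right)} = \left(10 - 264166\right) + \frac{25}{3} = -264156 + \frac{25}{3} = - \frac{792443}{3}$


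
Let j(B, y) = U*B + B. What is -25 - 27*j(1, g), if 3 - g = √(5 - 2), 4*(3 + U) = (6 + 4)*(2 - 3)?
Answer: 193/2 ≈ 96.500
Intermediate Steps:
U = -11/2 (U = -3 + ((6 + 4)*(2 - 3))/4 = -3 + (10*(-1))/4 = -3 + (¼)*(-10) = -3 - 5/2 = -11/2 ≈ -5.5000)
g = 3 - √3 (g = 3 - √(5 - 2) = 3 - √3 ≈ 1.2680)
j(B, y) = -9*B/2 (j(B, y) = -11*B/2 + B = -9*B/2)
-25 - 27*j(1, g) = -25 - (-243)/2 = -25 - 27*(-9/2) = -25 + 243/2 = 193/2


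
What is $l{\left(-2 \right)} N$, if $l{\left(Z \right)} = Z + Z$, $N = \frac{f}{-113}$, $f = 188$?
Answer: $\frac{752}{113} \approx 6.6549$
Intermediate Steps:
$N = - \frac{188}{113}$ ($N = \frac{188}{-113} = 188 \left(- \frac{1}{113}\right) = - \frac{188}{113} \approx -1.6637$)
$l{\left(Z \right)} = 2 Z$
$l{\left(-2 \right)} N = 2 \left(-2\right) \left(- \frac{188}{113}\right) = \left(-4\right) \left(- \frac{188}{113}\right) = \frac{752}{113}$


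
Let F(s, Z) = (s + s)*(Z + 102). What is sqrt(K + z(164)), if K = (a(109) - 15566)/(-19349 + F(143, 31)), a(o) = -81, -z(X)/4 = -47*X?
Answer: sqrt(10768669099089)/18689 ≈ 175.59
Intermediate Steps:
F(s, Z) = 2*s*(102 + Z) (F(s, Z) = (2*s)*(102 + Z) = 2*s*(102 + Z))
z(X) = 188*X (z(X) = -(-188)*X = 188*X)
K = -15647/18689 (K = (-81 - 15566)/(-19349 + 2*143*(102 + 31)) = -15647/(-19349 + 2*143*133) = -15647/(-19349 + 38038) = -15647/18689 ≈ -0.83723)
sqrt(K + z(164)) = sqrt(-15647/18689 + 188*164) = sqrt(-15647/18689 + 30832) = sqrt(576203601/18689) = sqrt(10768669099089)/18689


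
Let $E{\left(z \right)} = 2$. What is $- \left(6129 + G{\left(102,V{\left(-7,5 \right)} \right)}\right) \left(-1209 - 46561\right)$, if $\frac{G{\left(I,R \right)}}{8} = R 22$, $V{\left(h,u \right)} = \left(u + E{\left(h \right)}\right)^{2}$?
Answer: $704750810$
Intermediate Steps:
$V{\left(h,u \right)} = \left(2 + u\right)^{2}$ ($V{\left(h,u \right)} = \left(u + 2\right)^{2} = \left(2 + u\right)^{2}$)
$G{\left(I,R \right)} = 176 R$ ($G{\left(I,R \right)} = 8 R 22 = 8 \cdot 22 R = 176 R$)
$- \left(6129 + G{\left(102,V{\left(-7,5 \right)} \right)}\right) \left(-1209 - 46561\right) = - \left(6129 + 176 \left(2 + 5\right)^{2}\right) \left(-1209 - 46561\right) = - \left(6129 + 176 \cdot 7^{2}\right) \left(-47770\right) = - \left(6129 + 176 \cdot 49\right) \left(-47770\right) = - \left(6129 + 8624\right) \left(-47770\right) = - 14753 \left(-47770\right) = \left(-1\right) \left(-704750810\right) = 704750810$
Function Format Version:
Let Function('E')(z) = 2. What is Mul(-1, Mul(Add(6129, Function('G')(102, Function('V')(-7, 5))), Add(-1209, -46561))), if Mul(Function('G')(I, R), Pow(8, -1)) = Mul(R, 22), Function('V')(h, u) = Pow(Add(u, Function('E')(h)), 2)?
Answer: 704750810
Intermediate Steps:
Function('V')(h, u) = Pow(Add(2, u), 2) (Function('V')(h, u) = Pow(Add(u, 2), 2) = Pow(Add(2, u), 2))
Function('G')(I, R) = Mul(176, R) (Function('G')(I, R) = Mul(8, Mul(R, 22)) = Mul(8, Mul(22, R)) = Mul(176, R))
Mul(-1, Mul(Add(6129, Function('G')(102, Function('V')(-7, 5))), Add(-1209, -46561))) = Mul(-1, Mul(Add(6129, Mul(176, Pow(Add(2, 5), 2))), Add(-1209, -46561))) = Mul(-1, Mul(Add(6129, Mul(176, Pow(7, 2))), -47770)) = Mul(-1, Mul(Add(6129, Mul(176, 49)), -47770)) = Mul(-1, Mul(Add(6129, 8624), -47770)) = Mul(-1, Mul(14753, -47770)) = Mul(-1, -704750810) = 704750810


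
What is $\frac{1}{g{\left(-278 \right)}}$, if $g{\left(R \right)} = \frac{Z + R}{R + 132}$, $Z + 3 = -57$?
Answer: $\frac{73}{169} \approx 0.43195$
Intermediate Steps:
$Z = -60$ ($Z = -3 - 57 = -60$)
$g{\left(R \right)} = \frac{-60 + R}{132 + R}$ ($g{\left(R \right)} = \frac{-60 + R}{R + 132} = \frac{-60 + R}{132 + R}$)
$\frac{1}{g{\left(-278 \right)}} = \frac{1}{\frac{1}{132 - 278} \left(-60 - 278\right)} = \frac{1}{\frac{1}{-146} \left(-338\right)} = \frac{1}{\left(- \frac{1}{146}\right) \left(-338\right)} = \frac{1}{\frac{169}{73}} = \frac{73}{169}$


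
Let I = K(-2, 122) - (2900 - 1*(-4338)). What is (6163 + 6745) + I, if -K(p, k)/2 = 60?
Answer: 5550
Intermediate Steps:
K(p, k) = -120 (K(p, k) = -2*60 = -120)
I = -7358 (I = -120 - (2900 - 1*(-4338)) = -120 - (2900 + 4338) = -120 - 1*7238 = -120 - 7238 = -7358)
(6163 + 6745) + I = (6163 + 6745) - 7358 = 12908 - 7358 = 5550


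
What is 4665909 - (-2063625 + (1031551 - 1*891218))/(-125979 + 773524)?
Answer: 3021387966697/647545 ≈ 4.6659e+6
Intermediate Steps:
4665909 - (-2063625 + (1031551 - 1*891218))/(-125979 + 773524) = 4665909 - (-2063625 + (1031551 - 891218))/647545 = 4665909 - (-2063625 + 140333)/647545 = 4665909 - (-1923292)/647545 = 4665909 - 1*(-1923292/647545) = 4665909 + 1923292/647545 = 3021387966697/647545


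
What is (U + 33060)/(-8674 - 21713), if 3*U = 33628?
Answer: -132808/91161 ≈ -1.4569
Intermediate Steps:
U = 33628/3 (U = (⅓)*33628 = 33628/3 ≈ 11209.)
(U + 33060)/(-8674 - 21713) = (33628/3 + 33060)/(-8674 - 21713) = (132808/3)/(-30387) = (132808/3)*(-1/30387) = -132808/91161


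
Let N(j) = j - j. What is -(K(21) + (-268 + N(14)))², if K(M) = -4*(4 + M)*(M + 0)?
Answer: -5607424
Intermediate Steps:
N(j) = 0
K(M) = -4*M*(4 + M) (K(M) = -4*(4 + M)*M = -4*M*(4 + M))
-(K(21) + (-268 + N(14)))² = -(-4*21*(4 + 21) + (-268 + 0))² = -(-4*21*25 - 268)² = -(-2100 - 268)² = -1*(-2368)² = -1*5607424 = -5607424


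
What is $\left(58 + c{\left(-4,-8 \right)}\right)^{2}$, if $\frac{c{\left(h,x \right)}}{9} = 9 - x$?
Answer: $44521$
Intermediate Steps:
$c{\left(h,x \right)} = 81 - 9 x$ ($c{\left(h,x \right)} = 9 \left(9 - x\right) = 81 - 9 x$)
$\left(58 + c{\left(-4,-8 \right)}\right)^{2} = \left(58 + \left(81 - -72\right)\right)^{2} = \left(58 + \left(81 + 72\right)\right)^{2} = \left(58 + 153\right)^{2} = 211^{2} = 44521$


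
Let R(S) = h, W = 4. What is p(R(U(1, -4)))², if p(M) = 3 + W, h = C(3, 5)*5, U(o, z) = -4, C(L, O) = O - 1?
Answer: 49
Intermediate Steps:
C(L, O) = -1 + O
h = 20 (h = (-1 + 5)*5 = 4*5 = 20)
R(S) = 20
p(M) = 7 (p(M) = 3 + 4 = 7)
p(R(U(1, -4)))² = 7² = 49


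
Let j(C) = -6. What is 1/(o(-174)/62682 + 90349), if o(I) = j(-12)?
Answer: 10447/943876002 ≈ 1.1068e-5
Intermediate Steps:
o(I) = -6
1/(o(-174)/62682 + 90349) = 1/(-6/62682 + 90349) = 1/(-6*1/62682 + 90349) = 1/(-1/10447 + 90349) = 1/(943876002/10447) = 10447/943876002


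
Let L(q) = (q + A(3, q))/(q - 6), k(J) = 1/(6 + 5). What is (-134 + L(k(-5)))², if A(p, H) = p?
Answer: 76457536/4225 ≈ 18096.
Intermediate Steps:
k(J) = 1/11
L(q) = (3 + q)/(-6 + q) (L(q) = (q + 3)/(q - 6) = (3 + q)/(-6 + q))
(-134 + L(k(-5)))² = (-134 + (3 + 1/11)/(-6 + 1/11))² = (-134 + (34/11)/(-65/11))² = (-134 - 11/65*34/11)² = (-134 - 34/65)² = (-8744/65)² = 76457536/4225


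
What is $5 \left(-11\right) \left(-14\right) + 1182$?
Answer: $1952$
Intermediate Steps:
$5 \left(-11\right) \left(-14\right) + 1182 = \left(-55\right) \left(-14\right) + 1182 = 770 + 1182 = 1952$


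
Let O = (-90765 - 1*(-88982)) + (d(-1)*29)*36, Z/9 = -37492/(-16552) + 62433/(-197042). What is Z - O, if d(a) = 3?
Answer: -271405905649/203839949 ≈ -1331.5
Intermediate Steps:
Z = 3574185552/203839949 (Z = 9*(-37492/(-16552) + 62433/(-197042)) = 9*(-37492*(-1/16552) + 62433*(-1/197042)) = 9*(9373/4138 - 62433/197042) = 9*(397131728/203839949) = 3574185552/203839949 ≈ 17.534)
O = 1349 (O = (-90765 - 1*(-88982)) + (3*29)*36 = (-90765 + 88982) + 87*36 = -1783 + 3132 = 1349)
Z - O = 3574185552/203839949 - 1*1349 = 3574185552/203839949 - 1349 = -271405905649/203839949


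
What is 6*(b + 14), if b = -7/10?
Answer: 399/5 ≈ 79.800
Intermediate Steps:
b = -7/10 (b = -7*⅒ = -7/10 ≈ -0.70000)
6*(b + 14) = 6*(-7/10 + 14) = 6*(133/10) = 399/5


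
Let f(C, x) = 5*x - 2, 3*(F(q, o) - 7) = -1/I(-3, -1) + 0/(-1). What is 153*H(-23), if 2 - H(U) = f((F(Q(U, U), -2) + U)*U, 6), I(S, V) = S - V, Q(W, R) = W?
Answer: -3978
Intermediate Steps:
F(q, o) = 43/6 (F(q, o) = 7 + (-1/(-3 - 1*(-1)) + 0/(-1))/3 = 7 + (-1/(-3 + 1) + 0*(-1))/3 = 7 + (-1/(-2) + 0)/3 = 7 + (-1*(-1/2) + 0)/3 = 7 + (1/2 + 0)/3 = 7 + (1/3)*(1/2) = 7 + 1/6 = 43/6)
f(C, x) = -2 + 5*x
H(U) = -26 (H(U) = 2 - (-2 + 5*6) = 2 - (-2 + 30) = 2 - 1*28 = 2 - 28 = -26)
153*H(-23) = 153*(-26) = -3978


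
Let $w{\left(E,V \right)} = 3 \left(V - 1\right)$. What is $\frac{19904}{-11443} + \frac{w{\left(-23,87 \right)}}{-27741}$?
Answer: $- \frac{185036386}{105813421} \approx -1.7487$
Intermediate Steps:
$w{\left(E,V \right)} = -3 + 3 V$ ($w{\left(E,V \right)} = 3 \left(-1 + V\right) = -3 + 3 V$)
$\frac{19904}{-11443} + \frac{w{\left(-23,87 \right)}}{-27741} = \frac{19904}{-11443} + \frac{-3 + 3 \cdot 87}{-27741} = 19904 \left(- \frac{1}{11443}\right) + \left(-3 + 261\right) \left(- \frac{1}{27741}\right) = - \frac{19904}{11443} + 258 \left(- \frac{1}{27741}\right) = - \frac{19904}{11443} - \frac{86}{9247} = - \frac{185036386}{105813421}$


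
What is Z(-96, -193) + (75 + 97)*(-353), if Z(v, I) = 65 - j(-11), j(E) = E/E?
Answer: -60652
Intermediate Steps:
j(E) = 1
Z(v, I) = 64 (Z(v, I) = 65 - 1*1 = 65 - 1 = 64)
Z(-96, -193) + (75 + 97)*(-353) = 64 + (75 + 97)*(-353) = 64 + 172*(-353) = 64 - 60716 = -60652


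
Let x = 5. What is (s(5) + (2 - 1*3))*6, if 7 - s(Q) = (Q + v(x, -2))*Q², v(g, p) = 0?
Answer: -714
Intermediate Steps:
s(Q) = 7 - Q³ (s(Q) = 7 - (Q + 0)*Q² = 7 - Q*Q² = 7 - Q³)
(s(5) + (2 - 1*3))*6 = ((7 - 1*5³) + (2 - 1*3))*6 = ((7 - 1*125) + (2 - 3))*6 = ((7 - 125) - 1)*6 = (-118 - 1)*6 = -119*6 = -714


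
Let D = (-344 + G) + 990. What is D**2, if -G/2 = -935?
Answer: 6330256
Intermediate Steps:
G = 1870 (G = -2*(-935) = 1870)
D = 2516 (D = (-344 + 1870) + 990 = 1526 + 990 = 2516)
D**2 = 2516**2 = 6330256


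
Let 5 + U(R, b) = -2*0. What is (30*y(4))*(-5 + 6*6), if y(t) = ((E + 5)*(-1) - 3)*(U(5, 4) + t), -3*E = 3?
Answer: 6510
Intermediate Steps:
E = -1 (E = -1/3*3 = -1)
U(R, b) = -5 (U(R, b) = -5 - 2*0 = -5 + 0 = -5)
y(t) = 35 - 7*t (y(t) = ((-1 + 5)*(-1) - 3)*(-5 + t) = (4*(-1) - 3)*(-5 + t) = (-4 - 3)*(-5 + t) = -7*(-5 + t) = 35 - 7*t)
(30*y(4))*(-5 + 6*6) = (30*(35 - 7*4))*(-5 + 6*6) = (30*(35 - 28))*(-5 + 36) = (30*7)*31 = 210*31 = 6510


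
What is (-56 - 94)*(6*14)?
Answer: -12600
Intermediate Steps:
(-56 - 94)*(6*14) = -150*84 = -12600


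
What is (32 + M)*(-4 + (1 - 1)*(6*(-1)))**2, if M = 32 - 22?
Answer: 672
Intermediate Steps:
M = 10
(32 + M)*(-4 + (1 - 1)*(6*(-1)))**2 = (32 + 10)*(-4 + (1 - 1)*(6*(-1)))**2 = 42*(-4 + 0*(-6))**2 = 42*(-4 + 0)**2 = 42*(-4)**2 = 42*16 = 672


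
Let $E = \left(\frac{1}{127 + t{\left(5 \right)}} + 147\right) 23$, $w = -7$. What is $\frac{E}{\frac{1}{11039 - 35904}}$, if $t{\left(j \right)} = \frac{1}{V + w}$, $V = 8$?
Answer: $- \frac{10761348215}{128} \approx -8.4073 \cdot 10^{7}$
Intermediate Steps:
$t{\left(j \right)} = 1$ ($t{\left(j \right)} = \frac{1}{8 - 7} = 1^{-1} = 1$)
$E = \frac{432791}{128}$ ($E = \left(\frac{1}{127 + 1} + 147\right) 23 = \left(\frac{1}{128} + 147\right) 23 = \frac{18817}{128} \cdot 23 = \frac{432791}{128} \approx 3381.2$)
$\frac{E}{\frac{1}{11039 - 35904}} = \frac{432791}{128 \frac{1}{11039 - 35904}} = \frac{432791}{128 \frac{1}{-24865}} = \frac{432791}{128 \left(- \frac{1}{24865}\right)} = \frac{432791}{128} \left(-24865\right) = - \frac{10761348215}{128}$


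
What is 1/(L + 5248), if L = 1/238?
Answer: 238/1249025 ≈ 0.00019055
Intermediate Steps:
L = 1/238 ≈ 0.0042017
1/(L + 5248) = 1/(1/238 + 5248) = 1/(1249025/238) = 238/1249025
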